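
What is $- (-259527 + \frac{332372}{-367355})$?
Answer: $\frac{95338873457}{367355} \approx 2.5953 \cdot 10^{5}$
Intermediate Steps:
$- (-259527 + \frac{332372}{-367355}) = - (-259527 + 332372 \left(- \frac{1}{367355}\right)) = - (-259527 - \frac{332372}{367355}) = \left(-1\right) \left(- \frac{95338873457}{367355}\right) = \frac{95338873457}{367355}$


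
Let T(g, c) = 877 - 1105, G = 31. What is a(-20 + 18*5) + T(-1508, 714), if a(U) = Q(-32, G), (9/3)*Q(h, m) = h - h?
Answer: -228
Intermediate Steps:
T(g, c) = -228
Q(h, m) = 0 (Q(h, m) = (h - h)/3 = (⅓)*0 = 0)
a(U) = 0
a(-20 + 18*5) + T(-1508, 714) = 0 - 228 = -228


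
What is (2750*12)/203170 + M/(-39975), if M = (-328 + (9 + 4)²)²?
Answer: -11567169/24611275 ≈ -0.46999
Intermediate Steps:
M = 25281 (M = (-328 + 13²)² = (-328 + 169)² = (-159)² = 25281)
(2750*12)/203170 + M/(-39975) = (2750*12)/203170 + 25281/(-39975) = 33000*(1/203170) + 25281*(-1/39975) = 300/1847 - 8427/13325 = -11567169/24611275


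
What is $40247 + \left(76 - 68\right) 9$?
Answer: $40319$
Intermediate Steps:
$40247 + \left(76 - 68\right) 9 = 40247 + 8 \cdot 9 = 40247 + 72 = 40319$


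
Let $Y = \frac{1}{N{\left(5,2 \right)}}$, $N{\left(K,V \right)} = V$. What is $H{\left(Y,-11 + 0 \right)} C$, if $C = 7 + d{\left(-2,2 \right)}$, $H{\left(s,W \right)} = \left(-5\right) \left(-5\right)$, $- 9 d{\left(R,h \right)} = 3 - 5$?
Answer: $\frac{1625}{9} \approx 180.56$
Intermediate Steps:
$d{\left(R,h \right)} = \frac{2}{9}$ ($d{\left(R,h \right)} = - \frac{3 - 5}{9} = \left(- \frac{1}{9}\right) \left(-2\right) = \frac{2}{9}$)
$Y = \frac{1}{2} \approx 0.5$
$H{\left(s,W \right)} = 25$
$C = \frac{65}{9}$ ($C = 7 + \frac{2}{9} = \frac{65}{9} \approx 7.2222$)
$H{\left(Y,-11 + 0 \right)} C = 25 \cdot \frac{65}{9} = \frac{1625}{9}$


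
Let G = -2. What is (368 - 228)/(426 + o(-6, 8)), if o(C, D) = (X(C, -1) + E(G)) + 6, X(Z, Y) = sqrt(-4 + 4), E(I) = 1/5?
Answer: 700/2161 ≈ 0.32392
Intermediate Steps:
E(I) = 1/5
X(Z, Y) = 0 (X(Z, Y) = sqrt(0) = 0)
o(C, D) = 31/5 (o(C, D) = (0 + 1/5) + 6 = 1/5 + 6 = 31/5)
(368 - 228)/(426 + o(-6, 8)) = (368 - 228)/(426 + 31/5) = 140/(2161/5) = 140*(5/2161) = 700/2161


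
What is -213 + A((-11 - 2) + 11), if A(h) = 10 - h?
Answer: -201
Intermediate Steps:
-213 + A((-11 - 2) + 11) = -213 + (10 - ((-11 - 2) + 11)) = -213 + (10 - (-13 + 11)) = -213 + (10 - 1*(-2)) = -213 + (10 + 2) = -213 + 12 = -201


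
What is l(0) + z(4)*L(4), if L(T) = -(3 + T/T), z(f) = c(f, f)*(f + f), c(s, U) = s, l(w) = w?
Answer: -128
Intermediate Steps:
z(f) = 2*f² (z(f) = f*(f + f) = f*(2*f) = 2*f²)
L(T) = -4 (L(T) = -(3 + 1) = -1*4 = -4)
l(0) + z(4)*L(4) = 0 + (2*4²)*(-4) = 0 + (2*16)*(-4) = 0 + 32*(-4) = 0 - 128 = -128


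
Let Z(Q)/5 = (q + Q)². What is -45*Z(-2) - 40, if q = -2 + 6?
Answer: -940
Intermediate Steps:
q = 4
Z(Q) = 5*(4 + Q)²
-45*Z(-2) - 40 = -225*(4 - 2)² - 40 = -225*2² - 40 = -225*4 - 40 = -45*20 - 40 = -900 - 40 = -940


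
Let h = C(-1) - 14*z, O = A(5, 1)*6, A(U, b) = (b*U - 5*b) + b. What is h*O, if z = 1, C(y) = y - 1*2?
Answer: -102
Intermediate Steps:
A(U, b) = -4*b + U*b (A(U, b) = (U*b - 5*b) + b = (-5*b + U*b) + b = -4*b + U*b)
C(y) = -2 + y (C(y) = y - 2 = -2 + y)
O = 6 (O = (1*(-4 + 5))*6 = (1*1)*6 = 1*6 = 6)
h = -17 (h = (-2 - 1) - 14*1 = -3 - 14 = -17)
h*O = -17*6 = -102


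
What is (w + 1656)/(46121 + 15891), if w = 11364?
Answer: 3255/15503 ≈ 0.20996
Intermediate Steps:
(w + 1656)/(46121 + 15891) = (11364 + 1656)/(46121 + 15891) = 13020/62012 = 13020*(1/62012) = 3255/15503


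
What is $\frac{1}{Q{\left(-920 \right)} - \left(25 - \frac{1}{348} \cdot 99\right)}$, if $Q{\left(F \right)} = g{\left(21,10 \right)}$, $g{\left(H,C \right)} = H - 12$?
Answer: $- \frac{116}{1823} \approx -0.063631$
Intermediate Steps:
$g{\left(H,C \right)} = -12 + H$
$Q{\left(F \right)} = 9$ ($Q{\left(F \right)} = -12 + 21 = 9$)
$\frac{1}{Q{\left(-920 \right)} - \left(25 - \frac{1}{348} \cdot 99\right)} = \frac{1}{9 - \left(25 - \frac{1}{348} \cdot 99\right)} = \frac{1}{9 + \left(\frac{1}{348} \cdot 99 - 25\right)} = \frac{1}{9 + \left(\frac{33}{116} - 25\right)} = \frac{1}{9 - \frac{2867}{116}} = \frac{1}{- \frac{1823}{116}} = - \frac{116}{1823}$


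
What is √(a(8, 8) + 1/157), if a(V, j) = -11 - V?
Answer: I*√468174/157 ≈ 4.3582*I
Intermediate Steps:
√(a(8, 8) + 1/157) = √((-11 - 1*8) + 1/157) = √((-11 - 8) + 1/157) = √(-19 + 1/157) = √(-2982/157) = I*√468174/157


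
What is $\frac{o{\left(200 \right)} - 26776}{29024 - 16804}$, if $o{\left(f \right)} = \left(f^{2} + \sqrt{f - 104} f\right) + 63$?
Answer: $\frac{13287}{12220} + \frac{40 \sqrt{6}}{611} \approx 1.2477$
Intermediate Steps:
$o{\left(f \right)} = 63 + f^{2} + f \sqrt{-104 + f}$ ($o{\left(f \right)} = \left(f^{2} + \sqrt{-104 + f} f\right) + 63 = \left(f^{2} + f \sqrt{-104 + f}\right) + 63 = 63 + f^{2} + f \sqrt{-104 + f}$)
$\frac{o{\left(200 \right)} - 26776}{29024 - 16804} = \frac{\left(63 + 200^{2} + 200 \sqrt{-104 + 200}\right) - 26776}{29024 - 16804} = \frac{\left(63 + 40000 + 200 \sqrt{96}\right) - 26776}{12220} = \left(\left(63 + 40000 + 200 \cdot 4 \sqrt{6}\right) - 26776\right) \frac{1}{12220} = \left(\left(63 + 40000 + 800 \sqrt{6}\right) - 26776\right) \frac{1}{12220} = \left(\left(40063 + 800 \sqrt{6}\right) - 26776\right) \frac{1}{12220} = \left(13287 + 800 \sqrt{6}\right) \frac{1}{12220} = \frac{13287}{12220} + \frac{40 \sqrt{6}}{611}$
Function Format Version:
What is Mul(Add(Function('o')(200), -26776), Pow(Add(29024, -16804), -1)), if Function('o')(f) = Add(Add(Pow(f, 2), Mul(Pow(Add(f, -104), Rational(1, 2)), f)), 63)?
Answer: Add(Rational(13287, 12220), Mul(Rational(40, 611), Pow(6, Rational(1, 2)))) ≈ 1.2477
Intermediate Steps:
Function('o')(f) = Add(63, Pow(f, 2), Mul(f, Pow(Add(-104, f), Rational(1, 2)))) (Function('o')(f) = Add(Add(Pow(f, 2), Mul(Pow(Add(-104, f), Rational(1, 2)), f)), 63) = Add(Add(Pow(f, 2), Mul(f, Pow(Add(-104, f), Rational(1, 2)))), 63) = Add(63, Pow(f, 2), Mul(f, Pow(Add(-104, f), Rational(1, 2)))))
Mul(Add(Function('o')(200), -26776), Pow(Add(29024, -16804), -1)) = Mul(Add(Add(63, Pow(200, 2), Mul(200, Pow(Add(-104, 200), Rational(1, 2)))), -26776), Pow(Add(29024, -16804), -1)) = Mul(Add(Add(63, 40000, Mul(200, Pow(96, Rational(1, 2)))), -26776), Pow(12220, -1)) = Mul(Add(Add(63, 40000, Mul(200, Mul(4, Pow(6, Rational(1, 2))))), -26776), Rational(1, 12220)) = Mul(Add(Add(63, 40000, Mul(800, Pow(6, Rational(1, 2)))), -26776), Rational(1, 12220)) = Mul(Add(Add(40063, Mul(800, Pow(6, Rational(1, 2)))), -26776), Rational(1, 12220)) = Mul(Add(13287, Mul(800, Pow(6, Rational(1, 2)))), Rational(1, 12220)) = Add(Rational(13287, 12220), Mul(Rational(40, 611), Pow(6, Rational(1, 2))))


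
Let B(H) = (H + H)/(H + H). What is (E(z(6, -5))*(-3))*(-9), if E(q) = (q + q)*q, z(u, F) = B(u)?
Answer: 54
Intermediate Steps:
B(H) = 1 (B(H) = (2*H)/((2*H)) = (2*H)*(1/(2*H)) = 1)
z(u, F) = 1
E(q) = 2*q**2 (E(q) = (2*q)*q = 2*q**2)
(E(z(6, -5))*(-3))*(-9) = ((2*1**2)*(-3))*(-9) = ((2*1)*(-3))*(-9) = (2*(-3))*(-9) = -6*(-9) = 54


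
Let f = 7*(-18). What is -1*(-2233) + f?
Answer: 2107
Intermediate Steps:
f = -126
-1*(-2233) + f = -1*(-2233) - 126 = 2233 - 126 = 2107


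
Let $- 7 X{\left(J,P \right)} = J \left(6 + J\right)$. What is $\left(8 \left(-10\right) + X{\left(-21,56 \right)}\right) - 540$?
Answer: $-665$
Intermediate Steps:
$X{\left(J,P \right)} = - \frac{J \left(6 + J\right)}{7}$
$\left(8 \left(-10\right) + X{\left(-21,56 \right)}\right) - 540 = \left(8 \left(-10\right) - - 3 \left(6 - 21\right)\right) - 540 = \left(-80 - \left(-3\right) \left(-15\right)\right) - 540 = \left(-80 - 45\right) - 540 = -125 - 540 = -665$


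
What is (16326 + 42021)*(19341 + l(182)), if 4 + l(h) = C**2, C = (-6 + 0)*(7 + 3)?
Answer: 1338305139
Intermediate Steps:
C = -60 (C = -6*10 = -60)
l(h) = 3596 (l(h) = -4 + (-60)**2 = -4 + 3600 = 3596)
(16326 + 42021)*(19341 + l(182)) = (16326 + 42021)*(19341 + 3596) = 58347*22937 = 1338305139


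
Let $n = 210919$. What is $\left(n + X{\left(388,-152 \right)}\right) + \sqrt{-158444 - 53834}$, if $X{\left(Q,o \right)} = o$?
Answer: $210767 + i \sqrt{212278} \approx 2.1077 \cdot 10^{5} + 460.74 i$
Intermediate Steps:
$\left(n + X{\left(388,-152 \right)}\right) + \sqrt{-158444 - 53834} = \left(210919 - 152\right) + \sqrt{-158444 - 53834} = 210767 + \sqrt{-212278} = 210767 + i \sqrt{212278}$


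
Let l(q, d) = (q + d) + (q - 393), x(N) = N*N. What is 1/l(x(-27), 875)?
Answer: 1/1940 ≈ 0.00051546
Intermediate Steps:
x(N) = N²
l(q, d) = -393 + d + 2*q (l(q, d) = (d + q) + (-393 + q) = -393 + d + 2*q)
1/l(x(-27), 875) = 1/(-393 + 875 + 2*(-27)²) = 1/(-393 + 875 + 2*729) = 1/(-393 + 875 + 1458) = 1/1940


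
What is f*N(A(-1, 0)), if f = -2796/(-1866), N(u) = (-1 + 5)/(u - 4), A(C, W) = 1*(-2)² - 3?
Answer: -1864/933 ≈ -1.9979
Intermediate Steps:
A(C, W) = 1 (A(C, W) = 1*4 - 3 = 4 - 3 = 1)
N(u) = 4/(-4 + u)
f = 466/311 (f = -2796*(-1/1866) = 466/311 ≈ 1.4984)
f*N(A(-1, 0)) = 466*(4/(-4 + 1))/311 = 466*(4/(-3))/311 = 466*(4*(-⅓))/311 = (466/311)*(-4/3) = -1864/933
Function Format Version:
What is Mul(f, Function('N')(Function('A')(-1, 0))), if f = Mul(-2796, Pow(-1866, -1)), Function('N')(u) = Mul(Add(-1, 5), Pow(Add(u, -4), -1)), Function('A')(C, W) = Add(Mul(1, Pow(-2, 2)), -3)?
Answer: Rational(-1864, 933) ≈ -1.9979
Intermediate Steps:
Function('A')(C, W) = 1 (Function('A')(C, W) = Add(Mul(1, 4), -3) = Add(4, -3) = 1)
Function('N')(u) = Mul(4, Pow(Add(-4, u), -1))
f = Rational(466, 311) (f = Mul(-2796, Rational(-1, 1866)) = Rational(466, 311) ≈ 1.4984)
Mul(f, Function('N')(Function('A')(-1, 0))) = Mul(Rational(466, 311), Mul(4, Pow(Add(-4, 1), -1))) = Mul(Rational(466, 311), Mul(4, Pow(-3, -1))) = Mul(Rational(466, 311), Mul(4, Rational(-1, 3))) = Mul(Rational(466, 311), Rational(-4, 3)) = Rational(-1864, 933)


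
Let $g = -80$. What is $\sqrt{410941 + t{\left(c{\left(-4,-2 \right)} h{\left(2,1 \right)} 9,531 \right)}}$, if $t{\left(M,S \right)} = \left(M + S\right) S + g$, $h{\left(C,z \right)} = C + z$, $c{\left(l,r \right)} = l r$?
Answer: $\sqrt{807518} \approx 898.62$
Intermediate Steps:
$t{\left(M,S \right)} = -80 + S \left(M + S\right)$ ($t{\left(M,S \right)} = \left(M + S\right) S - 80 = S \left(M + S\right) - 80 = -80 + S \left(M + S\right)$)
$\sqrt{410941 + t{\left(c{\left(-4,-2 \right)} h{\left(2,1 \right)} 9,531 \right)}} = \sqrt{410941 + \left(-80 + 531^{2} + \left(-4\right) \left(-2\right) \left(2 + 1\right) 9 \cdot 531\right)} = \sqrt{410941 + \left(-80 + 281961 + 8 \cdot 3 \cdot 9 \cdot 531\right)} = \sqrt{410941 + \left(-80 + 281961 + 24 \cdot 9 \cdot 531\right)} = \sqrt{410941 + \left(-80 + 281961 + 216 \cdot 531\right)} = \sqrt{410941 + \left(-80 + 281961 + 114696\right)} = \sqrt{410941 + 396577} = \sqrt{807518}$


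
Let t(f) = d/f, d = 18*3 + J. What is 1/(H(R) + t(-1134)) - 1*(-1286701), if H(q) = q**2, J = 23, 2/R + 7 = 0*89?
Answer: 140258347/109 ≈ 1.2868e+6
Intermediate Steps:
R = -2/7 (R = 2/(-7 + 0*89) = 2/(-7 + 0) = 2/(-7) = 2*(-1/7) = -2/7 ≈ -0.28571)
d = 77 (d = 18*3 + 23 = 54 + 23 = 77)
t(f) = 77/f
1/(H(R) + t(-1134)) - 1*(-1286701) = 1/((-2/7)**2 + 77/(-1134)) - 1*(-1286701) = 1/(4/49 + 77*(-1/1134)) + 1286701 = 1/(4/49 - 11/162) + 1286701 = 1/(109/7938) + 1286701 = 7938/109 + 1286701 = 140258347/109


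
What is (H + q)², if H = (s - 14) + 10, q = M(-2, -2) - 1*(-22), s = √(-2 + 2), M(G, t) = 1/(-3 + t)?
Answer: 7921/25 ≈ 316.84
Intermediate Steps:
s = 0 (s = √0 = 0)
q = 109/5 (q = 1/(-3 - 2) - 1*(-22) = 1/(-5) + 22 = -⅕ + 22 = 109/5 ≈ 21.800)
H = -4 (H = (0 - 14) + 10 = -14 + 10 = -4)
(H + q)² = (-4 + 109/5)² = (89/5)² = 7921/25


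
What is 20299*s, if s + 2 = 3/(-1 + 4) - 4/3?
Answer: -142093/3 ≈ -47364.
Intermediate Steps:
s = -7/3 (s = -2 + (3/(-1 + 4) - 4/3) = -2 + (3/3 - 4*1/3) = -2 + (3*(1/3) - 4/3) = -2 + (1 - 4/3) = -2 - 1/3 = -7/3 ≈ -2.3333)
20299*s = 20299*(-7/3) = -142093/3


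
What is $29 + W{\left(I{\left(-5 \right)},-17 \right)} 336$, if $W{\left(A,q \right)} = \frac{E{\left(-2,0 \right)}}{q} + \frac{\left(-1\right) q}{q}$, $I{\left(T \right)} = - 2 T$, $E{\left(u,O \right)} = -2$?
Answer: $- \frac{4547}{17} \approx -267.47$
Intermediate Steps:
$W{\left(A,q \right)} = -1 - \frac{2}{q}$ ($W{\left(A,q \right)} = - \frac{2}{q} + \frac{\left(-1\right) q}{q} = - \frac{2}{q} - 1 = -1 - \frac{2}{q}$)
$29 + W{\left(I{\left(-5 \right)},-17 \right)} 336 = 29 + \frac{-2 - -17}{-17} \cdot 336 = 29 + - \frac{-2 + 17}{17} \cdot 336 = 29 + \left(- \frac{1}{17}\right) 15 \cdot 336 = 29 - \frac{5040}{17} = - \frac{4547}{17}$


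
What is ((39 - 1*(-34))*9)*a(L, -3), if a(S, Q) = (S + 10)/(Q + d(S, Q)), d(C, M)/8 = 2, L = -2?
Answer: 5256/13 ≈ 404.31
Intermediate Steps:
d(C, M) = 16 (d(C, M) = 8*2 = 16)
a(S, Q) = (10 + S)/(16 + Q) (a(S, Q) = (S + 10)/(Q + 16) = (10 + S)/(16 + Q))
((39 - 1*(-34))*9)*a(L, -3) = ((39 - 1*(-34))*9)*((10 - 2)/(16 - 3)) = ((39 + 34)*9)*(8/13) = (73*9)*((1/13)*8) = 657*(8/13) = 5256/13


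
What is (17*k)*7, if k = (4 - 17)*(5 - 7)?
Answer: 3094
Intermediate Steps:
k = 26 (k = -13*(-2) = 26)
(17*k)*7 = (17*26)*7 = 442*7 = 3094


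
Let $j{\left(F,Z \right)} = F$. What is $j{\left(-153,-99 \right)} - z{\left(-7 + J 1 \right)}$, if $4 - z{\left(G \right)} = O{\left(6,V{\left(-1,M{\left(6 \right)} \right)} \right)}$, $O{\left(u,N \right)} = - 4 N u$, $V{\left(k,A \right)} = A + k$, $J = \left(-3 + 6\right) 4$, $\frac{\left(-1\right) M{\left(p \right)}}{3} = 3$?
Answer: $83$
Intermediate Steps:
$M{\left(p \right)} = -9$ ($M{\left(p \right)} = \left(-3\right) 3 = -9$)
$J = 12$ ($J = 3 \cdot 4 = 12$)
$O{\left(u,N \right)} = - 4 N u$
$z{\left(G \right)} = -236$ ($z{\left(G \right)} = 4 - \left(-4\right) \left(-9 - 1\right) 6 = 4 - \left(-4\right) \left(-10\right) 6 = 4 - 240 = -236$)
$j{\left(-153,-99 \right)} - z{\left(-7 + J 1 \right)} = -153 - -236 = -153 + 236 = 83$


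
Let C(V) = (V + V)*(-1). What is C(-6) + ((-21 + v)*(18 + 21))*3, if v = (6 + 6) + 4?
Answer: -573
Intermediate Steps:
v = 16 (v = 12 + 4 = 16)
C(V) = -2*V (C(V) = (2*V)*(-1) = -2*V)
C(-6) + ((-21 + v)*(18 + 21))*3 = -2*(-6) + ((-21 + 16)*(18 + 21))*3 = 12 - 5*39*3 = 12 - 195*3 = 12 - 585 = -573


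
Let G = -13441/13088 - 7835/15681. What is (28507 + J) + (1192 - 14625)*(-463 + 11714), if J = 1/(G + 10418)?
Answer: -323035286402830959200/2137803331103 ≈ -1.5111e+8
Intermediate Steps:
G = -313312801/205232928 (G = -13441*1/13088 - 7835*1/15681 = -13441/13088 - 7835/15681 = -313312801/205232928 ≈ -1.5266)
J = 205232928/2137803331103 (J = 1/(-313312801/205232928 + 10418) = 1/(2137803331103/205232928) = 205232928/2137803331103 ≈ 9.6002e-5)
(28507 + J) + (1192 - 14625)*(-463 + 11714) = (28507 + 205232928/2137803331103) + (1192 - 14625)*(-463 + 11714) = 60942359764986149/2137803331103 - 13433*11251 = 60942359764986149/2137803331103 - 151134683 = -323035286402830959200/2137803331103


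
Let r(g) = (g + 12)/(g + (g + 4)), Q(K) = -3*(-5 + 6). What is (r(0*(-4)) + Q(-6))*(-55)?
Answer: 0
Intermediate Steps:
Q(K) = -3 (Q(K) = -3*1 = -3)
r(g) = (12 + g)/(4 + 2*g) (r(g) = (12 + g)/(g + (4 + g)) = (12 + g)/(4 + 2*g))
(r(0*(-4)) + Q(-6))*(-55) = ((12 + 0*(-4))/(2*(2 + 0*(-4))) - 3)*(-55) = ((12 + 0)/(2*(2 + 0)) - 3)*(-55) = ((½)*12/2 - 3)*(-55) = ((½)*(½)*12 - 3)*(-55) = (3 - 3)*(-55) = 0*(-55) = 0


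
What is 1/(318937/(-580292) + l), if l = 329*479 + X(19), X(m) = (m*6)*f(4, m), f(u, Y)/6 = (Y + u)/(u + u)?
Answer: 580292/92589621853 ≈ 6.2674e-6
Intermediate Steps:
f(u, Y) = 3*(Y + u)/u (f(u, Y) = 6*((Y + u)/(u + u)) = 6*((Y + u)/((2*u))) = 6*((Y + u)*(1/(2*u))) = 6*((Y + u)/(2*u)) = 3*(Y + u)/u)
X(m) = 6*m*(3 + 3*m/4) (X(m) = (m*6)*(3 + 3*m/4) = (6*m)*(3 + 3*m*(¼)) = (6*m)*(3 + 3*m/4) = 6*m*(3 + 3*m/4))
l = 319115/2 (l = 329*479 + (9/2)*19*(4 + 19) = 157591 + (9/2)*19*23 = 157591 + 3933/2 = 319115/2 ≈ 1.5956e+5)
1/(318937/(-580292) + l) = 1/(318937/(-580292) + 319115/2) = 1/(318937*(-1/580292) + 319115/2) = 1/(-318937/580292 + 319115/2) = 1/(92589621853/580292) = 580292/92589621853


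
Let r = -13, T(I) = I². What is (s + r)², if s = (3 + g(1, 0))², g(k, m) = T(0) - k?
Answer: 81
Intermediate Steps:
g(k, m) = -k (g(k, m) = 0² - k = 0 - k = -k)
s = 4 (s = (3 - 1*1)² = (3 - 1)² = 2² = 4)
(s + r)² = (4 - 13)² = (-9)² = 81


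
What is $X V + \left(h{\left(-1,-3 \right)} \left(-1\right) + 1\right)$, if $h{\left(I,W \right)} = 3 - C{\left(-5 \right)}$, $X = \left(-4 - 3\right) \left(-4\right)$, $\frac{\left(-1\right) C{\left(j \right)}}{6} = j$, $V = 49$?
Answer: $1400$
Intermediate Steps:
$C{\left(j \right)} = - 6 j$
$X = 28$ ($X = \left(-7\right) \left(-4\right) = 28$)
$h{\left(I,W \right)} = -27$ ($h{\left(I,W \right)} = 3 - \left(-6\right) \left(-5\right) = 3 - 30 = -27$)
$X V + \left(h{\left(-1,-3 \right)} \left(-1\right) + 1\right) = 28 \cdot 49 + \left(\left(-27\right) \left(-1\right) + 1\right) = 1372 + \left(27 + 1\right) = 1372 + 28 = 1400$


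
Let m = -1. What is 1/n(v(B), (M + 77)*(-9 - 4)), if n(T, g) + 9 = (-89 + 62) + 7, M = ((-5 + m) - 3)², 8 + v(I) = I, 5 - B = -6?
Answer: -1/29 ≈ -0.034483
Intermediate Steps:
B = 11 (B = 5 - 1*(-6) = 5 + 6 = 11)
v(I) = -8 + I
M = 81 (M = ((-5 - 1) - 3)² = (-6 - 3)² = (-9)² = 81)
n(T, g) = -29 (n(T, g) = -9 + ((-89 + 62) + 7) = -9 + (-27 + 7) = -9 - 20 = -29)
1/n(v(B), (M + 77)*(-9 - 4)) = 1/(-29) = -1/29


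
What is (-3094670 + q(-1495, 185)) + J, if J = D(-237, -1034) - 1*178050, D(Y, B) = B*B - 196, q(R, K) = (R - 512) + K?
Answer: -2205582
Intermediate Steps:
q(R, K) = -512 + K + R (q(R, K) = (-512 + R) + K = -512 + K + R)
D(Y, B) = -196 + B² (D(Y, B) = B² - 196 = -196 + B²)
J = 890910 (J = (-196 + (-1034)²) - 1*178050 = (-196 + 1069156) - 178050 = 1068960 - 178050 = 890910)
(-3094670 + q(-1495, 185)) + J = (-3094670 + (-512 + 185 - 1495)) + 890910 = (-3094670 - 1822) + 890910 = -3096492 + 890910 = -2205582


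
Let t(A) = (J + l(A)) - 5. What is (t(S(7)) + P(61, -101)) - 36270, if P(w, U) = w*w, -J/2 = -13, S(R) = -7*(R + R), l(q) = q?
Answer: -32626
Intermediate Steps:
S(R) = -14*R
J = 26 (J = -2*(-13) = 26)
P(w, U) = w**2
t(A) = 21 + A (t(A) = (26 + A) - 5 = 21 + A)
(t(S(7)) + P(61, -101)) - 36270 = ((21 - 14*7) + 61**2) - 36270 = ((21 - 98) + 3721) - 36270 = (-77 + 3721) - 36270 = 3644 - 36270 = -32626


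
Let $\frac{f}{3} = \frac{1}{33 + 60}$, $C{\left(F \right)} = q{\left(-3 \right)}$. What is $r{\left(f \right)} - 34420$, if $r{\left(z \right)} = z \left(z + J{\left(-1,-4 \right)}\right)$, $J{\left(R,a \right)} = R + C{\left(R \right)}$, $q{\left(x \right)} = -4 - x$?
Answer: $- \frac{33077681}{961} \approx -34420.0$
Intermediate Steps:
$C{\left(F \right)} = -1$ ($C{\left(F \right)} = -4 - -3 = -4 + 3 = -1$)
$J{\left(R,a \right)} = -1 + R$ ($J{\left(R,a \right)} = R - 1 = -1 + R$)
$f = \frac{1}{31}$ ($f = \frac{3}{33 + 60} = \frac{3}{93} = 3 \cdot \frac{1}{93} = \frac{1}{31} \approx 0.032258$)
$r{\left(z \right)} = z \left(-2 + z\right)$ ($r{\left(z \right)} = z \left(z - 2\right) = z \left(-2 + z\right)$)
$r{\left(f \right)} - 34420 = \frac{-2 + \frac{1}{31}}{31} - 34420 = \frac{1}{31} \left(- \frac{61}{31}\right) - 34420 = - \frac{61}{961} - 34420 = - \frac{33077681}{961}$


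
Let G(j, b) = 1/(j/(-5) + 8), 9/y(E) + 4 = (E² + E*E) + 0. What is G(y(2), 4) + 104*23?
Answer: 361212/151 ≈ 2392.1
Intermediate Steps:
y(E) = 9/(-4 + 2*E²) (y(E) = 9/(-4 + ((E² + E*E) + 0)) = 9/(-4 + ((E² + E²) + 0)) = 9/(-4 + (2*E² + 0)) = 9/(-4 + 2*E²))
G(j, b) = 1/(8 - j/5) (G(j, b) = 1/(j*(-⅕) + 8) = 1/(-j/5 + 8) = 1/(8 - j/5))
G(y(2), 4) + 104*23 = -5/(-40 + 9/(2*(-2 + 2²))) + 104*23 = -5/(-40 + 9/(2*(-2 + 4))) + 2392 = -5/(-40 + (9/2)/2) + 2392 = -5/(-40 + (9/2)*(½)) + 2392 = -5/(-40 + 9/4) + 2392 = -5/(-151/4) + 2392 = -5*(-4/151) + 2392 = 20/151 + 2392 = 361212/151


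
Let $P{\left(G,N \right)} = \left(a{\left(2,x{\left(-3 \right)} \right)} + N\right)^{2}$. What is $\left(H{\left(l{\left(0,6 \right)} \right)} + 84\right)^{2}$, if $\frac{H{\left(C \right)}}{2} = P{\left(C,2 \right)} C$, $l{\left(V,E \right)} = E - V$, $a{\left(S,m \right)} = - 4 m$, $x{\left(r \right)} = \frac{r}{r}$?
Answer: $17424$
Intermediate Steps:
$x{\left(r \right)} = 1$
$P{\left(G,N \right)} = \left(-4 + N\right)^{2}$ ($P{\left(G,N \right)} = \left(\left(-4\right) 1 + N\right)^{2} = \left(-4 + N\right)^{2}$)
$H{\left(C \right)} = 8 C$ ($H{\left(C \right)} = 2 \left(-4 + 2\right)^{2} C = 2 \left(-2\right)^{2} C = 2 \cdot 4 C = 8 C$)
$\left(H{\left(l{\left(0,6 \right)} \right)} + 84\right)^{2} = \left(8 \left(6 - 0\right) + 84\right)^{2} = \left(8 \left(6 + 0\right) + 84\right)^{2} = \left(8 \cdot 6 + 84\right)^{2} = \left(48 + 84\right)^{2} = 132^{2} = 17424$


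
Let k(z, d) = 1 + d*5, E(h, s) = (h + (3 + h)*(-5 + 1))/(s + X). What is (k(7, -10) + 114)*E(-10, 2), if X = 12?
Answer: 585/7 ≈ 83.571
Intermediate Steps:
E(h, s) = (-12 - 3*h)/(12 + s) (E(h, s) = (h + (3 + h)*(-5 + 1))/(s + 12) = (h + (3 + h)*(-4))/(12 + s) = (h + (-12 - 4*h))/(12 + s) = (-12 - 3*h)/(12 + s))
k(z, d) = 1 + 5*d
(k(7, -10) + 114)*E(-10, 2) = ((1 + 5*(-10)) + 114)*(3*(-4 - 1*(-10))/(12 + 2)) = ((1 - 50) + 114)*(3*(-4 + 10)/14) = (-49 + 114)*(3*(1/14)*6) = 65*(9/7) = 585/7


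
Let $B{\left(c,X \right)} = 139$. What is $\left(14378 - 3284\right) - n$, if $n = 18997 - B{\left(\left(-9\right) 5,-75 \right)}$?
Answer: $-7764$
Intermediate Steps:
$n = 18858$ ($n = 18997 - 139 = 18858$)
$\left(14378 - 3284\right) - n = \left(14378 - 3284\right) - 18858 = 11094 - 18858 = -7764$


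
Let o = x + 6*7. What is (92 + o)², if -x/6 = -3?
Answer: 23104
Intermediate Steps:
x = 18 (x = -6*(-3) = 18)
o = 60 (o = 18 + 6*7 = 18 + 42 = 60)
(92 + o)² = (92 + 60)² = 152² = 23104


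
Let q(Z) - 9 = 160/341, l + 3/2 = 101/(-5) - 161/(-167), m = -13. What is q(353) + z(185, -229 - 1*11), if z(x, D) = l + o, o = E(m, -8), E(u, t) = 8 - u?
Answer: 5542811/569470 ≈ 9.7333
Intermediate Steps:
l = -34629/1670 (l = -3/2 + (101/(-5) - 161/(-167)) = -3/2 + (101*(-⅕) - 161*(-1/167)) = -3/2 + (-101/5 + 161/167) = -3/2 - 16062/835 = -34629/1670 ≈ -20.736)
o = 21 (o = 8 - 1*(-13) = 8 + 13 = 21)
z(x, D) = 441/1670 (z(x, D) = -34629/1670 + 21 = 441/1670)
q(Z) = 3229/341 (q(Z) = 9 + 160/341 = 3229/341)
q(353) + z(185, -229 - 1*11) = 3229/341 + 441/1670 = 5542811/569470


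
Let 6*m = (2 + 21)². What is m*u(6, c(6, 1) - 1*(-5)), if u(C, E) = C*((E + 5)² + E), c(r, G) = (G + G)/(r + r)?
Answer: 2066803/36 ≈ 57411.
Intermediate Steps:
m = 529/6 (m = (2 + 21)²/6 = (⅙)*23² = (⅙)*529 = 529/6 ≈ 88.167)
c(r, G) = G/r (c(r, G) = (2*G)/((2*r)) = (2*G)*(1/(2*r)) = G/r)
u(C, E) = C*(E + (5 + E)²) (u(C, E) = C*((5 + E)² + E) = C*(E + (5 + E)²))
m*u(6, c(6, 1) - 1*(-5)) = 529*(6*((1/6 - 1*(-5)) + (5 + (1/6 - 1*(-5)))²))/6 = 529*(6*((1*(⅙) + 5) + (5 + (1*(⅙) + 5))²))/6 = 529*(6*((⅙ + 5) + (5 + (⅙ + 5))²))/6 = 529*(6*(31/6 + (5 + 31/6)²))/6 = 529*(6*(31/6 + (61/6)²))/6 = 529*(6*(31/6 + 3721/36))/6 = 529*(6*(3907/36))/6 = (529/6)*(3907/6) = 2066803/36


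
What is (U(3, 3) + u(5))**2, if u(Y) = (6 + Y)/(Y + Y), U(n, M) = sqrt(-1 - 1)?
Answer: -79/100 + 11*I*sqrt(2)/5 ≈ -0.79 + 3.1113*I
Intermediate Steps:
U(n, M) = I*sqrt(2) (U(n, M) = sqrt(-2) = I*sqrt(2))
u(Y) = (6 + Y)/(2*Y) (u(Y) = (6 + Y)/((2*Y)) = (6 + Y)*(1/(2*Y)) = (6 + Y)/(2*Y))
(U(3, 3) + u(5))**2 = (I*sqrt(2) + (1/2)*(6 + 5)/5)**2 = (I*sqrt(2) + (1/2)*(1/5)*11)**2 = (I*sqrt(2) + 11/10)**2 = (11/10 + I*sqrt(2))**2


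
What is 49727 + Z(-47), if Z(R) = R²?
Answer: 51936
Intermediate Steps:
49727 + Z(-47) = 49727 + (-47)² = 49727 + 2209 = 51936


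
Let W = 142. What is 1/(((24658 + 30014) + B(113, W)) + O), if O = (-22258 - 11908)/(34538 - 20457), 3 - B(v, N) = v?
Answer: 14081/768253356 ≈ 1.8329e-5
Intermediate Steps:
B(v, N) = 3 - v
O = -34166/14081 ≈ -2.4264
1/(((24658 + 30014) + B(113, W)) + O) = 1/(((24658 + 30014) + (3 - 1*113)) - 34166/14081) = 1/((54672 + (3 - 113)) - 34166/14081) = 1/((54672 - 110) - 34166/14081) = 1/(54562 - 34166/14081) = 1/(768253356/14081) = 14081/768253356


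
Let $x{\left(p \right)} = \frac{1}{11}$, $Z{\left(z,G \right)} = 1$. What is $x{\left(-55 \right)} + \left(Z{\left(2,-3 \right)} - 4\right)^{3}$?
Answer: $- \frac{296}{11} \approx -26.909$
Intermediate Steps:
$x{\left(p \right)} = \frac{1}{11}$
$x{\left(-55 \right)} + \left(Z{\left(2,-3 \right)} - 4\right)^{3} = \frac{1}{11} + \left(1 - 4\right)^{3} = \frac{1}{11} + \left(-3\right)^{3} = \frac{1}{11} - 27 = - \frac{296}{11}$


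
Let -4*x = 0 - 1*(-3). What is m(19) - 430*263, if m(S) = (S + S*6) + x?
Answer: -451831/4 ≈ -1.1296e+5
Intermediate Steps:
x = -3/4 (x = -(0 - 1*(-3))/4 = -(0 + 3)/4 = -1/4*3 = -3/4 ≈ -0.75000)
m(S) = -3/4 + 7*S (m(S) = (S + S*6) - 3/4 = (S + 6*S) - 3/4 = 7*S - 3/4 = -3/4 + 7*S)
m(19) - 430*263 = (-3/4 + 7*19) - 430*263 = (-3/4 + 133) - 113090 = 529/4 - 113090 = -451831/4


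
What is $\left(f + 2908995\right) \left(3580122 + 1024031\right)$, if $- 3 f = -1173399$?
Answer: $15194294231584$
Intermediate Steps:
$f = 391133$ ($f = \left(- \frac{1}{3}\right) \left(-1173399\right) = 391133$)
$\left(f + 2908995\right) \left(3580122 + 1024031\right) = \left(391133 + 2908995\right) \left(3580122 + 1024031\right) = 3300128 \cdot 4604153 = 15194294231584$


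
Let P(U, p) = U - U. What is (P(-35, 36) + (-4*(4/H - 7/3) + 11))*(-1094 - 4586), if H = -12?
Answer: -369200/3 ≈ -1.2307e+5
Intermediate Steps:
P(U, p) = 0
(P(-35, 36) + (-4*(4/H - 7/3) + 11))*(-1094 - 4586) = (0 + (-4*(4/(-12) - 7/3) + 11))*(-1094 - 4586) = (0 + (-4*(4*(-1/12) - 7*⅓) + 11))*(-5680) = (0 + (-4*(-⅓ - 7/3) + 11))*(-5680) = (0 + (-4*(-8/3) + 11))*(-5680) = (0 + (32/3 + 11))*(-5680) = (0 + 65/3)*(-5680) = (65/3)*(-5680) = -369200/3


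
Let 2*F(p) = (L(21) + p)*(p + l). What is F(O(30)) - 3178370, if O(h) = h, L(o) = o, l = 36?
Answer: -3176687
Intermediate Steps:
F(p) = (21 + p)*(36 + p)/2 (F(p) = ((21 + p)*(p + 36))/2 = ((21 + p)*(36 + p))/2 = (21 + p)*(36 + p)/2)
F(O(30)) - 3178370 = (378 + (½)*30² + (57/2)*30) - 3178370 = (378 + (½)*900 + 855) - 3178370 = (378 + 450 + 855) - 3178370 = 1683 - 3178370 = -3176687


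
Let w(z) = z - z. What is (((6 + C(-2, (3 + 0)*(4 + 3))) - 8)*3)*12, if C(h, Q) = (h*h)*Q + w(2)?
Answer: 2952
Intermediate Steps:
w(z) = 0
C(h, Q) = Q*h² (C(h, Q) = (h*h)*Q + 0 = h²*Q + 0 = Q*h² + 0 = Q*h²)
(((6 + C(-2, (3 + 0)*(4 + 3))) - 8)*3)*12 = (((6 + ((3 + 0)*(4 + 3))*(-2)²) - 8)*3)*12 = (((6 + (3*7)*4) - 8)*3)*12 = (((6 + 21*4) - 8)*3)*12 = (((6 + 84) - 8)*3)*12 = ((90 - 8)*3)*12 = (82*3)*12 = 246*12 = 2952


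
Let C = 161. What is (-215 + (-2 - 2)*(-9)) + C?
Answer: -18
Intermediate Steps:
(-215 + (-2 - 2)*(-9)) + C = (-215 + (-2 - 2)*(-9)) + 161 = (-215 - 4*(-9)) + 161 = (-215 + 36) + 161 = -179 + 161 = -18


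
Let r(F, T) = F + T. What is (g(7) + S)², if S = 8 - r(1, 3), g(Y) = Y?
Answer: 121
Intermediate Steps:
S = 4 (S = 8 - (1 + 3) = 8 - 1*4 = 8 - 4 = 4)
(g(7) + S)² = (7 + 4)² = 11² = 121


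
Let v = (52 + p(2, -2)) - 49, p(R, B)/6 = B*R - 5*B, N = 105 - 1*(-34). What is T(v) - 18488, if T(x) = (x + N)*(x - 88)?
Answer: -27210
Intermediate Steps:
N = 139 (N = 105 + 34 = 139)
p(R, B) = -30*B + 6*B*R (p(R, B) = 6*(B*R - 5*B) = 6*(-5*B + B*R) = -30*B + 6*B*R)
v = 39 (v = (52 + 6*(-2)*(-5 + 2)) - 49 = (52 + 6*(-2)*(-3)) - 49 = (52 + 36) - 49 = 88 - 49 = 39)
T(x) = (-88 + x)*(139 + x) (T(x) = (x + 139)*(x - 88) = (139 + x)*(-88 + x) = (-88 + x)*(139 + x))
T(v) - 18488 = (-12232 + 39² + 51*39) - 18488 = (-12232 + 1521 + 1989) - 18488 = -8722 - 18488 = -27210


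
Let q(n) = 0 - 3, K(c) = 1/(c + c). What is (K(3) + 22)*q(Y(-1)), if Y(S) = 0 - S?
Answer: -133/2 ≈ -66.500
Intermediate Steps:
K(c) = 1/(2*c)
Y(S) = -S
q(n) = -3
(K(3) + 22)*q(Y(-1)) = ((½)/3 + 22)*(-3) = ((½)*(⅓) + 22)*(-3) = (⅙ + 22)*(-3) = (133/6)*(-3) = -133/2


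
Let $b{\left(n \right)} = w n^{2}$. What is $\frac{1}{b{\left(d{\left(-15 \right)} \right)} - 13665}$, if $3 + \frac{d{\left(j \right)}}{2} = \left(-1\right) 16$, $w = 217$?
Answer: $\frac{1}{299683} \approx 3.3369 \cdot 10^{-6}$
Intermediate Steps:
$d{\left(j \right)} = -38$ ($d{\left(j \right)} = -6 + 2 \left(\left(-1\right) 16\right) = -6 + 2 \left(-16\right) = -6 - 32 = -38$)
$b{\left(n \right)} = 217 n^{2}$
$\frac{1}{b{\left(d{\left(-15 \right)} \right)} - 13665} = \frac{1}{217 \left(-38\right)^{2} - 13665} = \frac{1}{217 \cdot 1444 - 13665} = \frac{1}{313348 - 13665} = \frac{1}{299683}$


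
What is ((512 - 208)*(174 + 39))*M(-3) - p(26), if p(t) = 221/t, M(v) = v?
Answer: -388529/2 ≈ -1.9426e+5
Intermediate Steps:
((512 - 208)*(174 + 39))*M(-3) - p(26) = ((512 - 208)*(174 + 39))*(-3) - 221/26 = (304*213)*(-3) - 221/26 = 64752*(-3) - 1*17/2 = -194256 - 17/2 = -388529/2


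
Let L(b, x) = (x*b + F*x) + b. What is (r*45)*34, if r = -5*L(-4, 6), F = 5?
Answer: -15300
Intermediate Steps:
L(b, x) = b + 5*x + b*x (L(b, x) = (x*b + 5*x) + b = (b*x + 5*x) + b = (5*x + b*x) + b = b + 5*x + b*x)
r = -10 (r = -5*(-4 + 5*6 - 4*6) = -5*(-4 + 30 - 24) = -5*2 = -10)
(r*45)*34 = -10*45*34 = -450*34 = -15300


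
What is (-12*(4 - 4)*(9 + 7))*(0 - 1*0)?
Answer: 0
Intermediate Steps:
(-12*(4 - 4)*(9 + 7))*(0 - 1*0) = (-0*16)*(0 + 0) = -12*0*0 = 0*0 = 0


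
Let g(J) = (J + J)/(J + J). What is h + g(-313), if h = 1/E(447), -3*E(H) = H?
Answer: 148/149 ≈ 0.99329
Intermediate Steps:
E(H) = -H/3
h = -1/149 (h = 1/(-⅓*447) = 1/(-149) = -1/149 ≈ -0.0067114)
g(J) = 1 (g(J) = (2*J)/((2*J)) = (2*J)*(1/(2*J)) = 1)
h + g(-313) = -1/149 + 1 = 148/149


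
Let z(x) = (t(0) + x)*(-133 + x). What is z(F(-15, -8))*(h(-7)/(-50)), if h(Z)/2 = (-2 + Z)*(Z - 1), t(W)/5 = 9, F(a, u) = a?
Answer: 63936/5 ≈ 12787.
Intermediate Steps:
t(W) = 45 (t(W) = 5*9 = 45)
h(Z) = 2*(-1 + Z)*(-2 + Z) (h(Z) = 2*((-2 + Z)*(Z - 1)) = 2*((-2 + Z)*(-1 + Z)) = 2*((-1 + Z)*(-2 + Z)) = 2*(-1 + Z)*(-2 + Z))
z(x) = (-133 + x)*(45 + x) (z(x) = (45 + x)*(-133 + x) = (-133 + x)*(45 + x))
z(F(-15, -8))*(h(-7)/(-50)) = (-5985 + (-15)² - 88*(-15))*((4 - 6*(-7) + 2*(-7)²)/(-50)) = (-5985 + 225 + 1320)*((4 + 42 + 2*49)*(-1/50)) = -4440*(4 + 42 + 98)*(-1)/50 = -639360*(-1)/50 = -4440*(-72/25) = 63936/5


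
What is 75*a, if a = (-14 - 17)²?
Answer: 72075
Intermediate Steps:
a = 961 (a = (-31)² = 961)
75*a = 75*961 = 72075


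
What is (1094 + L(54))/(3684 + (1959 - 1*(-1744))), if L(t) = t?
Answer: 1148/7387 ≈ 0.15541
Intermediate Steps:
(1094 + L(54))/(3684 + (1959 - 1*(-1744))) = (1094 + 54)/(3684 + (1959 - 1*(-1744))) = 1148/(3684 + (1959 + 1744)) = 1148/(3684 + 3703) = 1148/7387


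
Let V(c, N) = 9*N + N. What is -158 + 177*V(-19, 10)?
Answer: 17542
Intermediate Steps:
V(c, N) = 10*N
-158 + 177*V(-19, 10) = -158 + 177*(10*10) = -158 + 177*100 = -158 + 17700 = 17542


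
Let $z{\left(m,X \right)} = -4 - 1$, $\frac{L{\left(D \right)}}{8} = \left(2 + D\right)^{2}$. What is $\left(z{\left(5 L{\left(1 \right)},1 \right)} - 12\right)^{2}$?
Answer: $289$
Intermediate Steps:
$L{\left(D \right)} = 8 \left(2 + D\right)^{2}$
$z{\left(m,X \right)} = -5$
$\left(z{\left(5 L{\left(1 \right)},1 \right)} - 12\right)^{2} = \left(-5 - 12\right)^{2} = \left(-17\right)^{2} = 289$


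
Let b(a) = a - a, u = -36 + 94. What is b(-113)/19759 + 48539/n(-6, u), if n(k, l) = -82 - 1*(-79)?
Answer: -48539/3 ≈ -16180.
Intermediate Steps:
u = 58
b(a) = 0
n(k, l) = -3 (n(k, l) = -82 + 79 = -3)
b(-113)/19759 + 48539/n(-6, u) = 0/19759 + 48539/(-3) = 0*(1/19759) + 48539*(-1/3) = 0 - 48539/3 = -48539/3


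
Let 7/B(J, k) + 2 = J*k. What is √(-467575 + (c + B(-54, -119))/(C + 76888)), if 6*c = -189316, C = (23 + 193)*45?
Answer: I*√20353600240571261695614/208638672 ≈ 683.79*I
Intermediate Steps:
B(J, k) = 7/(-2 + J*k)
C = 9720 (C = 216*45 = 9720)
c = -94658/3 (c = (⅙)*(-189316) = -94658/3 ≈ -31553.)
√(-467575 + (c + B(-54, -119))/(C + 76888)) = √(-467575 + (-94658/3 + 7/(-2 - 54*(-119)))/(9720 + 76888)) = √(-467575 + (-94658/3 + 7/(-2 + 6426))/86608) = √(-467575 + (-94658/3 + 7/6424)*(1/86608)) = √(-467575 - 608082971/19272*1/86608) = √(-467575 - 608082971/1669109376) = √(-780434424566171/1669109376) = I*√20353600240571261695614/208638672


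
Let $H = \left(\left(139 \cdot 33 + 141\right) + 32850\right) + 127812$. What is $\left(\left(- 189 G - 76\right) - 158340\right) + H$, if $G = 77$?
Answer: $-7579$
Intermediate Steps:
$H = 165390$ ($H = \left(\left(4587 + 141\right) + 32850\right) + 127812 = \left(4728 + 32850\right) + 127812 = 37578 + 127812 = 165390$)
$\left(\left(- 189 G - 76\right) - 158340\right) + H = \left(\left(\left(-189\right) 77 - 76\right) - 158340\right) + 165390 = \left(\left(-14553 - 76\right) - 158340\right) + 165390 = \left(-14629 - 158340\right) + 165390 = -172969 + 165390 = -7579$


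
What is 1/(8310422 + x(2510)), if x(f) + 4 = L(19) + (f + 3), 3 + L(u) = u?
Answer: 1/8312947 ≈ 1.2029e-7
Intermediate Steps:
L(u) = -3 + u
x(f) = 15 + f (x(f) = -4 + ((-3 + 19) + (f + 3)) = -4 + (16 + (3 + f)) = -4 + (19 + f) = 15 + f)
1/(8310422 + x(2510)) = 1/(8310422 + (15 + 2510)) = 1/(8310422 + 2525) = 1/8312947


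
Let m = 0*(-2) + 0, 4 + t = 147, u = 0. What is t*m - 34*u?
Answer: 0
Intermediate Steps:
t = 143 (t = -4 + 147 = 143)
m = 0 (m = 0 + 0 = 0)
t*m - 34*u = 143*0 - 34*0 = 0 + 0 = 0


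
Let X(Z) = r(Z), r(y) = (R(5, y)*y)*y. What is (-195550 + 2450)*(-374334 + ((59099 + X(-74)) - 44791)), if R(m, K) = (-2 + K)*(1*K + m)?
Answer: -5475566385800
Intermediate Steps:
R(m, K) = (-2 + K)*(K + m)
r(y) = y²*(-10 + y² + 3*y) (r(y) = ((y² - 2*y - 2*5 + y*5)*y)*y = ((y² - 2*y - 10 + 5*y)*y)*y = ((-10 + y² + 3*y)*y)*y = (y*(-10 + y² + 3*y))*y = y²*(-10 + y² + 3*y))
X(Z) = Z²*(-10 + Z² + 3*Z)
(-195550 + 2450)*(-374334 + ((59099 + X(-74)) - 44791)) = (-195550 + 2450)*(-374334 + ((59099 + (-74)²*(-10 + (-74)² + 3*(-74))) - 44791)) = -193100*(-374334 + ((59099 + 5476*(-10 + 5476 - 222)) - 44791)) = -193100*(-374334 + ((59099 + 5476*5244) - 44791)) = -193100*(-374334 + ((59099 + 28716144) - 44791)) = -193100*(-374334 + (28775243 - 44791)) = -193100*(-374334 + 28730452) = -193100*28356118 = -5475566385800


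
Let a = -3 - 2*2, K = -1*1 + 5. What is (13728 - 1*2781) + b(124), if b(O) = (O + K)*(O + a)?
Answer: 25923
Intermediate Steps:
K = 4 (K = -1 + 5 = 4)
a = -7 (a = -3 - 4 = -7)
b(O) = (-7 + O)*(4 + O) (b(O) = (O + 4)*(O - 7) = (4 + O)*(-7 + O) = (-7 + O)*(4 + O))
(13728 - 1*2781) + b(124) = (13728 - 1*2781) + (-28 + 124**2 - 3*124) = (13728 - 2781) + (-28 + 15376 - 372) = 10947 + 14976 = 25923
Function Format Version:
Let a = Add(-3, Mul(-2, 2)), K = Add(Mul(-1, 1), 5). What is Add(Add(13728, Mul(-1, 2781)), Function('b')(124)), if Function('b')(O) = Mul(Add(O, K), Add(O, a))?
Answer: 25923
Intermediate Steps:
K = 4 (K = Add(-1, 5) = 4)
a = -7 (a = Add(-3, -4) = -7)
Function('b')(O) = Mul(Add(-7, O), Add(4, O)) (Function('b')(O) = Mul(Add(O, 4), Add(O, -7)) = Mul(Add(4, O), Add(-7, O)) = Mul(Add(-7, O), Add(4, O)))
Add(Add(13728, Mul(-1, 2781)), Function('b')(124)) = Add(Add(13728, Mul(-1, 2781)), Add(-28, Pow(124, 2), Mul(-3, 124))) = Add(Add(13728, -2781), Add(-28, 15376, -372)) = Add(10947, 14976) = 25923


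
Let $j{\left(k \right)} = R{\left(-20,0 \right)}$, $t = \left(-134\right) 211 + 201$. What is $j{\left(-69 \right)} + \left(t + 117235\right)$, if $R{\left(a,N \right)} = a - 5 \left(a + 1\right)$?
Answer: $89237$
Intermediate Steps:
$R{\left(a,N \right)} = -5 - 4 a$ ($R{\left(a,N \right)} = a - 5 \left(1 + a\right) = a - \left(5 + 5 a\right) = -5 - 4 a$)
$t = -28073$ ($t = -28274 + 201 = -28073$)
$j{\left(k \right)} = 75$ ($j{\left(k \right)} = -5 - -80 = -5 + 80 = 75$)
$j{\left(-69 \right)} + \left(t + 117235\right) = 75 + \left(-28073 + 117235\right) = 75 + 89162 = 89237$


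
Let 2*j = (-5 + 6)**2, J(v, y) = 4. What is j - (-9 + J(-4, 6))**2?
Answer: -49/2 ≈ -24.500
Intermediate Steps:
j = 1/2 (j = (-5 + 6)**2/2 = (1/2)*1**2 = (1/2)*1 = 1/2 ≈ 0.50000)
j - (-9 + J(-4, 6))**2 = 1/2 - (-9 + 4)**2 = 1/2 - 1*(-5)**2 = 1/2 - 1*25 = 1/2 - 25 = -49/2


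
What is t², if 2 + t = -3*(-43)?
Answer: 16129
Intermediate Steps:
t = 127 (t = -2 - 3*(-43) = -2 + 129 = 127)
t² = 127² = 16129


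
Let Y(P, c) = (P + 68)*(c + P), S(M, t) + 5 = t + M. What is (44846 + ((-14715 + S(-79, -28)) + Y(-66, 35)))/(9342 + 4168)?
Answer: 29957/13510 ≈ 2.2174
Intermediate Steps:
S(M, t) = -5 + M + t (S(M, t) = -5 + (t + M) = -5 + (M + t) = -5 + M + t)
Y(P, c) = (68 + P)*(P + c)
(44846 + ((-14715 + S(-79, -28)) + Y(-66, 35)))/(9342 + 4168) = (44846 + ((-14715 + (-5 - 79 - 28)) + ((-66)² + 68*(-66) + 68*35 - 66*35)))/(9342 + 4168) = (44846 + ((-14715 - 112) + (4356 - 4488 + 2380 - 2310)))/13510 = (44846 + (-14827 - 62))*(1/13510) = (44846 - 14889)*(1/13510) = 29957*(1/13510) = 29957/13510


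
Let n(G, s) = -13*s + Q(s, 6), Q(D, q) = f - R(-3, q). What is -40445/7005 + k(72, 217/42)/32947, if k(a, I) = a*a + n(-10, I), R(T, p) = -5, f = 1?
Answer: -518662387/92317494 ≈ -5.6182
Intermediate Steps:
Q(D, q) = 6 (Q(D, q) = 1 - 1*(-5) = 1 + 5 = 6)
n(G, s) = 6 - 13*s (n(G, s) = -13*s + 6 = 6 - 13*s)
k(a, I) = 6 + a**2 - 13*I (k(a, I) = a*a + (6 - 13*I) = a**2 + (6 - 13*I) = 6 + a**2 - 13*I)
-40445/7005 + k(72, 217/42)/32947 = -40445/7005 + (6 + 72**2 - 2821/42)/32947 = -40445*1/7005 + (6 + 5184 - 2821/42)*(1/32947) = -8089/1401 + (6 + 5184 - 13*31/6)*(1/32947) = -8089/1401 + (6 + 5184 - 403/6)*(1/32947) = -8089/1401 + (30737/6)*(1/32947) = -8089/1401 + 30737/197682 = -518662387/92317494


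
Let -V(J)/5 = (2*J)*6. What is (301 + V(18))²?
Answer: 606841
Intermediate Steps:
V(J) = -60*J (V(J) = -5*2*J*6 = -60*J)
(301 + V(18))² = (301 - 60*18)² = (301 - 1080)² = (-779)² = 606841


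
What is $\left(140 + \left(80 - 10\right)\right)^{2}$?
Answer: $44100$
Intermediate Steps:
$\left(140 + \left(80 - 10\right)\right)^{2} = \left(140 + 70\right)^{2} = 210^{2} = 44100$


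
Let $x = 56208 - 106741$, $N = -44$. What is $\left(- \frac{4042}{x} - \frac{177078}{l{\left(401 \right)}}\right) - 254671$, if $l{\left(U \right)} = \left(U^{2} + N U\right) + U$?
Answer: $- \frac{923748925295466}{3627208207} \approx -2.5467 \cdot 10^{5}$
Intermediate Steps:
$x = -50533$ ($x = 56208 - 106741 = -50533$)
$l{\left(U \right)} = U^{2} - 43 U$ ($l{\left(U \right)} = \left(U^{2} - 44 U\right) + U = U^{2} - 43 U$)
$\left(- \frac{4042}{x} - \frac{177078}{l{\left(401 \right)}}\right) - 254671 = \left(- \frac{4042}{-50533} - \frac{177078}{401 \left(-43 + 401\right)}\right) - 254671 = \left(\left(-4042\right) \left(- \frac{1}{50533}\right) - \frac{177078}{401 \cdot 358}\right) - 254671 = \left(\frac{4042}{50533} - \frac{177078}{143558}\right) - 254671 = \left(\frac{4042}{50533} - \frac{88539}{71779}\right) - 254671 = - \frac{4184010569}{3627208207} - 254671 = - \frac{923748925295466}{3627208207}$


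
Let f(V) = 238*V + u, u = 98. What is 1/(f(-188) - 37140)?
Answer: -1/81786 ≈ -1.2227e-5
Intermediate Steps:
f(V) = 98 + 238*V (f(V) = 238*V + 98 = 98 + 238*V)
1/(f(-188) - 37140) = 1/((98 + 238*(-188)) - 37140) = 1/((98 - 44744) - 37140) = 1/(-44646 - 37140) = 1/(-81786) = -1/81786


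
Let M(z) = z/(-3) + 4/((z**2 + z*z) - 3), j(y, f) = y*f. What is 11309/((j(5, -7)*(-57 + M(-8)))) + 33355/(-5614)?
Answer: 1028485/114317882 ≈ 0.0089967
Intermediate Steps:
j(y, f) = f*y
M(z) = 4/(-3 + 2*z**2) - z/3 (M(z) = z*(-1/3) + 4/((z**2 + z**2) - 3) = -z/3 + 4/(2*z**2 - 3) = -z/3 + 4/(-3 + 2*z**2) = 4/(-3 + 2*z**2) - z/3)
11309/((j(5, -7)*(-57 + M(-8)))) + 33355/(-5614) = 11309/(((-7*5)*(-57 + (12 - 2*(-8)**3 + 3*(-8))/(3*(-3 + 2*(-8)**2))))) + 33355/(-5614) = 11309/((-35*(-57 + (12 - 2*(-512) - 24)/(3*(-3 + 2*64))))) + 33355*(-1/5614) = 11309/((-35*(-57 + (12 + 1024 - 24)/(3*(-3 + 128))))) - 4765/802 = 11309/((-35*(-57 + (1/3)*1012/125))) - 4765/802 = 11309/((-35*(-57 + (1/3)*(1/125)*1012))) - 4765/802 = 11309/((-35*(-57 + 1012/375))) - 4765/802 = 11309/((-35*(-20363/375))) - 4765/802 = 11309/(142541/75) - 4765/802 = 11309*(75/142541) - 4765/802 = 848175/142541 - 4765/802 = 1028485/114317882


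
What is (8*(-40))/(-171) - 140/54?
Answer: -370/513 ≈ -0.72125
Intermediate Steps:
(8*(-40))/(-171) - 140/54 = -320*(-1/171) - 140*1/54 = 320/171 - 70/27 = -370/513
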